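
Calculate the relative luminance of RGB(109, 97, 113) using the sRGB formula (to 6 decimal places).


Linearize each channel (sRGB transfer function): c = v/255; c_lin = c/12.92 if c ≤ 0.04045, else ((c+0.055)/1.055)^2.4
  R: 109/255 ≈ 0.427451 > 0.04045 → ((0.427451+0.055)/1.055)^2.4 ≈ 0.152926
  G: 97/255 ≈ 0.380392 > 0.04045 → ((0.380392+0.055)/1.055)^2.4 ≈ 0.119538
  B: 113/255 ≈ 0.443137 > 0.04045 → ((0.443137+0.055)/1.055)^2.4 ≈ 0.165132
R_lin = 0.152926, G_lin = 0.119538, B_lin = 0.165132
L = 0.2126×R + 0.7152×G + 0.0722×B
L = 0.2126×0.152926 + 0.7152×0.119538 + 0.0722×0.165132
L ≈ 0.129929


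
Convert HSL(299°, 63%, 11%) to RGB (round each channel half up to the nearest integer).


H=299°, S=0.63, L=0.11
C = (1-|2L-1|)×S = (1-|-0.78|)×0.63 = 0.1386
H' = H/60 = 299/60 ≈ 4.9833; X = C×(1-|H' mod 2 - 1|) = 0.13629
m = L - C/2 = 0.11 - 0.0693 = 0.0407
Sector ⌊H'⌋ = 4 → (R',G',B') = (0.13629, 0.0, 0.1386)
RGB = ((R'+m)×255, (G'+m)×255, (B'+m)×255) = (45.13245, 10.3785, 45.7215)
Round half up → RGB(45, 10, 46)


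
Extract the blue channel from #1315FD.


Color: #1315FD
R = 13 = 19
G = 15 = 21
B = FD = 253
Blue = 253


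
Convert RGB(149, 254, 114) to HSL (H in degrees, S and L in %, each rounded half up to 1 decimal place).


Normalize: R'=149/255≈0.5843, G'=254/255≈0.9961, B'=114/255≈0.4471
Max=254/255, Min=114/255, Δ=Max-Min=140/255
L = (Max+Min)/2 = (254+114)/510 = 368/510 = 0.72156… → L = 72.2%
L > 0.5 → S = Δ/(2-Max-Min) = 140/(510-254-114) = 140/142 = 0.98591… → S = 98.6%
(the 1/255 factors cancel in S and H, so raw channel differences can be used)
Max is G' → H = 60 × ((B-R)/Δ + 2) = 60 × ((114-149)/140 + 2)
  -35/140 + 2 = -0.25 + 2 = 1.75
  H = 60 × 1.75 = 105° → H = 105.0°
= HSL(105.0°, 98.6%, 72.2%)


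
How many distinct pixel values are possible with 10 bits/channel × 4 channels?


Total bits = 10 bits/channel × 4 channels = 40 bits
Distinct pixel values = 2^40
= 1,099,511,627,776 pixel values


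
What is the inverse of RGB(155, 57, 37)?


Invert: (255-R, 255-G, 255-B)
R: 255-155 = 100
G: 255-57 = 198
B: 255-37 = 218
= RGB(100, 198, 218)


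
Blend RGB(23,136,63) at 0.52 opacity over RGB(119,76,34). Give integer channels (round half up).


C = α×F + (1-α)×B, with 1-α = 0.48
R: 0.52×23 + 0.48×119 = 11.96 + 57.12 = 69.08 → 69
G: 0.52×136 + 0.48×76 = 70.72 + 36.48 = 107.20 → 107
B: 0.52×63 + 0.48×34 = 32.76 + 16.32 = 49.08 → 49
= RGB(69, 107, 49)


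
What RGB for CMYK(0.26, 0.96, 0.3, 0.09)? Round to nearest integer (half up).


R = 255 × (1-C) × (1-K) = 255 × 0.74 × 0.91 = 171.717 → 172
G = 255 × (1-M) × (1-K) = 255 × 0.04 × 0.91 = 9.282 → 9
B = 255 × (1-Y) × (1-K) = 255 × 0.70 × 0.91 = 162.435 → 162
= RGB(172, 9, 162)


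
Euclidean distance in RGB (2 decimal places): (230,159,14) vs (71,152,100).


d = √[(R₁-R₂)² + (G₁-G₂)² + (B₁-B₂)²]
d = √[(230-71)² + (159-152)² + (14-100)²]
d = √[25281 + 49 + 7396]
d = √32726
d ≈ 180.90


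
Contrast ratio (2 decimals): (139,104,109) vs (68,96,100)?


Linearize each sRGB channel c=v/255: c/12.92 if c ≤ 0.04045 else ((c+0.055)/1.055)^2.4
L = 0.2126×R_lin + 0.7152×G_lin + 0.0722×B_lin
Color 1 (139,104,109):
  R=139: 139/255≈0.5451 > 0.04045 → ((0.5451+0.055)/1.055)^2.4 ≈ 0.25818
  G=104: 104/255≈0.4078 > 0.04045 → ((0.4078+0.055)/1.055)^2.4 ≈ 0.13843
  B=109: 109/255≈0.4275 > 0.04045 → ((0.4275+0.055)/1.055)^2.4 ≈ 0.15293
  L1 = 0.2126×0.25818 + 0.7152×0.13843 + 0.0722×0.15293 ≈ 0.16494
Color 2 (68,96,100):
  R=68: 68/255≈0.2667 > 0.04045 → ((0.2667+0.055)/1.055)^2.4 ≈ 0.05781
  G=96: 96/255≈0.3765 > 0.04045 → ((0.3765+0.055)/1.055)^2.4 ≈ 0.11697
  B=100: 100/255≈0.3922 > 0.04045 → ((0.3922+0.055)/1.055)^2.4 ≈ 0.12744
  L2 = 0.2126×0.05781 + 0.7152×0.11697 + 0.0722×0.12744 ≈ 0.10515
Lighter = 0.16494, Darker = 0.10515
Ratio = (L_lighter + 0.05) / (L_darker + 0.05)
Ratio = (0.16494 + 0.05) / (0.10515 + 0.05) = 0.21494 / 0.15515 ≈ 1.3854
Ratio ≈ 1.39:1


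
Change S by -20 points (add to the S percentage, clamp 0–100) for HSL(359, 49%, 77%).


Original S = 49%
Adjustment = -20 percentage points
New S = 49 + (-20) = 29
Clamp to [0, 100] → 29
= HSL(359°, 29%, 77%)


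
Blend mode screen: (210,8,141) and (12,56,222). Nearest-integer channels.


Screen: C = 255 - (255-A)×(255-B)/255, rounded to nearest integer
R: 255 - (255-210)×(255-12)/255 = 255 - 10935/255 ≈ 255 - 42.882 = 212.118 → 212
G: 255 - (255-8)×(255-56)/255 = 255 - 49153/255 ≈ 255 - 192.757 = 62.243 → 62
B: 255 - (255-141)×(255-222)/255 = 255 - 3762/255 ≈ 255 - 14.753 = 240.247 → 240
= RGB(212, 62, 240)


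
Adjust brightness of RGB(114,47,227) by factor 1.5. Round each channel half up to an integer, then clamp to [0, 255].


Multiply each channel by 1.5, round half up, clamp to [0, 255]
R: 114×1.5 = 171
G: 47×1.5 = 70.5 → round → 71
B: 227×1.5 = 340.5 → round → 341 → clamp → 255
= RGB(171, 71, 255)


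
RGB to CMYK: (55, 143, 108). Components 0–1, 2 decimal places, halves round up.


R'=55/255≈0.2157, G'=143/255≈0.5608, B'=108/255≈0.4235
K = 1 - max(R',G',B') = 1 - 143/255 = 112/255 = 0.43921… → 0.44
(1-R'-K)/(1-K) simplifies to (max-R)/max with max = 143:
C = (143-55)/143 = 88/143 = 0.61538… → 0.62
M = (143-143)/143 = 0/143 = 0 → 0.00
Y = (143-108)/143 = 35/143 = 0.24475… → 0.24
= CMYK(0.62, 0.00, 0.24, 0.44)


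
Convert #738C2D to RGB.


73 → 115 (R)
8C → 140 (G)
2D → 45 (B)
= RGB(115, 140, 45)


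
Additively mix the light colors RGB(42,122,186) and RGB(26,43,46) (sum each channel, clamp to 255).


Additive: each channel = min(255, C₁+C₂)
R: 42+26 = 68 → 68
G: 122+43 = 165 → 165
B: 186+46 = 232 → 232
= RGB(68, 165, 232)


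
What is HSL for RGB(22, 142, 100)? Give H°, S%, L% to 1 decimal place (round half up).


Normalize: R'=22/255≈0.0863, G'=142/255≈0.5569, B'=100/255≈0.3922
Max=142/255, Min=22/255, Δ=Max-Min=120/255
L = (Max+Min)/2 = (142+22)/510 = 164/510 = 0.32156… → L = 32.2%
L ≤ 0.5 → S = Δ/(Max+Min) = 120/(142+22) = 120/164 = 0.73170… → S = 73.2%
(the 1/255 factors cancel in S and H, so raw channel differences can be used)
Max is G' → H = 60 × ((B-R)/Δ + 2) = 60 × ((100-22)/120 + 2)
  78/120 + 2 = 0.65 + 2 = 2.65
  H = 60 × 2.65 = 159° → H = 159.0°
= HSL(159.0°, 73.2%, 32.2%)


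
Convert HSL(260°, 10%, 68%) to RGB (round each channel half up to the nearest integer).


H=260°, S=0.10, L=0.68
C = (1-|2L-1|)×S = (1-|0.36|)×0.10 = 0.064
H' = H/60 = 260/60 ≈ 4.3333; X = C×(1-|H' mod 2 - 1|) ≈ 0.0213
m = L - C/2 = 0.68 - 0.032 = 0.648
Sector ⌊H'⌋ = 4 → (R',G',B') = (≈0.0213, 0.0, 0.064)
RGB = ((R'+m)×255, (G'+m)×255, (B'+m)×255) = (170.68, 165.24, 181.56)
Round half up → RGB(171, 165, 182)


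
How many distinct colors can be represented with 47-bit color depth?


Colors = 2^bits = 2^47
= 140,737,488,355,328 colors


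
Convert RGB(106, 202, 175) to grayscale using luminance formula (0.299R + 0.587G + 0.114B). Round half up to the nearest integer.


Gray = 0.299×R + 0.587×G + 0.114×B
Gray = 0.299×106 + 0.587×202 + 0.114×175
Gray = 31.694 + 118.574 + 19.950
Gray = 170.218 → round half up → 170
Gray = 170


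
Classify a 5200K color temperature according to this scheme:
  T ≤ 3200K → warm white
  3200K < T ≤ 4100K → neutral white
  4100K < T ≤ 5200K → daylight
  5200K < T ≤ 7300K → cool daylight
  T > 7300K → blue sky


Temperature: 5200K
4100K < 5200K ≤ 5200K → daylight
Classification: daylight


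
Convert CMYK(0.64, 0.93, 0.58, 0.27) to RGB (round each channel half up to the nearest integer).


R = 255 × (1-C) × (1-K) = 255 × 0.36 × 0.73 = 67.014 → 67
G = 255 × (1-M) × (1-K) = 255 × 0.07 × 0.73 = 13.0305 → 13
B = 255 × (1-Y) × (1-K) = 255 × 0.42 × 0.73 = 78.183 → 78
= RGB(67, 13, 78)


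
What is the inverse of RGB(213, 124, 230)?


Invert: (255-R, 255-G, 255-B)
R: 255-213 = 42
G: 255-124 = 131
B: 255-230 = 25
= RGB(42, 131, 25)


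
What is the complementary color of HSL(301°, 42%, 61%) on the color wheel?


Complement = opposite side of color wheel = hue + 180°
H' = (301 + 180) mod 360 = 121°
S and L unchanged.
= HSL(121°, 42%, 61%)


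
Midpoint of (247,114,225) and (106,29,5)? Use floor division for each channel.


Midpoint: each channel = ⌊(C₁+C₂)/2⌋
R: ⌊(247+106)/2⌋ = 176
G: ⌊(114+29)/2⌋ = 71
B: ⌊(225+5)/2⌋ = 115
= RGB(176, 71, 115)


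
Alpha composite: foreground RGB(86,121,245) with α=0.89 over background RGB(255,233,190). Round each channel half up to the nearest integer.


C = α×F + (1-α)×B, with 1-α = 0.11
R: 0.89×86 + 0.11×255 = 76.54 + 28.05 = 104.59 → 105
G: 0.89×121 + 0.11×233 = 107.69 + 25.63 = 133.32 → 133
B: 0.89×245 + 0.11×190 = 218.05 + 20.90 = 238.95 → 239
= RGB(105, 133, 239)


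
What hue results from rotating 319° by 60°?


New hue = (H + rotation) mod 360
New hue = (319 + 60) mod 360
= 379 mod 360
= 19°


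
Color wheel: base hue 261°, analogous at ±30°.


Base hue: 261°
Left analog: (261 - 30) mod 360 = 231°
Right analog: (261 + 30) mod 360 = 291°
Analogous hues = 231° and 291°


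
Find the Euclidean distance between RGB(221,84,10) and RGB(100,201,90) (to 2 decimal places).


d = √[(R₁-R₂)² + (G₁-G₂)² + (B₁-B₂)²]
d = √[(221-100)² + (84-201)² + (10-90)²]
d = √[14641 + 13689 + 6400]
d = √34730
d ≈ 186.36


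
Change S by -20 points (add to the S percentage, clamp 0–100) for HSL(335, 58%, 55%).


Original S = 58%
Adjustment = -20 percentage points
New S = 58 + (-20) = 38
Clamp to [0, 100] → 38
= HSL(335°, 38%, 55%)


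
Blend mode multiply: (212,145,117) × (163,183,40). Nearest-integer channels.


Multiply: C = A×B/255, rounded to nearest integer
R: 212×163/255 = 34556/255 ≈ 135.514 → 136
G: 145×183/255 = 26535/255 ≈ 104.059 → 104
B: 117×40/255 = 4680/255 ≈ 18.353 → 18
= RGB(136, 104, 18)


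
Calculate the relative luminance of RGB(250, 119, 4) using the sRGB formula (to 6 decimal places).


Linearize each channel (sRGB transfer function): c = v/255; c_lin = c/12.92 if c ≤ 0.04045, else ((c+0.055)/1.055)^2.4
  R: 250/255 ≈ 0.980392 > 0.04045 → ((0.980392+0.055)/1.055)^2.4 ≈ 0.955973
  G: 119/255 ≈ 0.466667 > 0.04045 → ((0.466667+0.055)/1.055)^2.4 ≈ 0.184475
  B: 4/255 ≈ 0.015686 ≤ 0.04045 → 0.015686/12.92 ≈ 0.001214
R_lin = 0.955973, G_lin = 0.184475, B_lin = 0.001214
L = 0.2126×R + 0.7152×G + 0.0722×B
L = 0.2126×0.955973 + 0.7152×0.184475 + 0.0722×0.001214
L ≈ 0.335264


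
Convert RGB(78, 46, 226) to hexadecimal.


R = 78 → 4E (hex)
G = 46 → 2E (hex)
B = 226 → E2 (hex)
Hex = #4E2EE2


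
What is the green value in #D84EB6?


Color: #D84EB6
R = D8 = 216
G = 4E = 78
B = B6 = 182
Green = 78


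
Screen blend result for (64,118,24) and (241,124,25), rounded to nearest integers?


Screen: C = 255 - (255-A)×(255-B)/255, rounded to nearest integer
R: 255 - (255-64)×(255-241)/255 = 255 - 2674/255 ≈ 255 - 10.486 = 244.514 → 245
G: 255 - (255-118)×(255-124)/255 = 255 - 17947/255 ≈ 255 - 70.380 = 184.620 → 185
B: 255 - (255-24)×(255-25)/255 = 255 - 53130/255 ≈ 255 - 208.353 = 46.647 → 47
= RGB(245, 185, 47)


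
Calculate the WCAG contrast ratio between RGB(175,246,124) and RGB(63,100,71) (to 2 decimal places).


Linearize each sRGB channel c=v/255: c/12.92 if c ≤ 0.04045 else ((c+0.055)/1.055)^2.4
L = 0.2126×R_lin + 0.7152×G_lin + 0.0722×B_lin
Color 1 (175,246,124):
  R=175: 175/255≈0.6863 > 0.04045 → ((0.6863+0.055)/1.055)^2.4 ≈ 0.42869
  G=246: 246/255≈0.9647 > 0.04045 → ((0.9647+0.055)/1.055)^2.4 ≈ 0.92158
  B=124: 124/255≈0.4863 > 0.04045 → ((0.4863+0.055)/1.055)^2.4 ≈ 0.20156
  L1 = 0.2126×0.42869 + 0.7152×0.92158 + 0.0722×0.20156 ≈ 0.76481
Color 2 (63,100,71):
  R=63: 63/255≈0.2471 > 0.04045 → ((0.2471+0.055)/1.055)^2.4 ≈ 0.04971
  G=100: 100/255≈0.3922 > 0.04045 → ((0.3922+0.055)/1.055)^2.4 ≈ 0.12744
  B=71: 71/255≈0.2784 > 0.04045 → ((0.2784+0.055)/1.055)^2.4 ≈ 0.06301
  L2 = 0.2126×0.04971 + 0.7152×0.12744 + 0.0722×0.06301 ≈ 0.10626
Lighter = 0.76481, Darker = 0.10626
Ratio = (L_lighter + 0.05) / (L_darker + 0.05)
Ratio = (0.76481 + 0.05) / (0.10626 + 0.05) = 0.81481 / 0.15626 ≈ 5.2144
Ratio ≈ 5.21:1


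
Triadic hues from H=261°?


Triadic: equally spaced at 120° intervals
H1 = 261°
H2 = (261 + 120) mod 360 = 21°
H3 = (261 + 240) mod 360 = 141°
Triadic = 261°, 21°, 141°


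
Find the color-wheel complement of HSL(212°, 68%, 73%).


Complement = opposite side of color wheel = hue + 180°
H' = (212 + 180) mod 360 = 32°
S and L unchanged.
= HSL(32°, 68%, 73%)


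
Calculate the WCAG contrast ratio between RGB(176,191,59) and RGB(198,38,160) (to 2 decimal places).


Linearize each sRGB channel c=v/255: c/12.92 if c ≤ 0.04045 else ((c+0.055)/1.055)^2.4
L = 0.2126×R_lin + 0.7152×G_lin + 0.0722×B_lin
Color 1 (176,191,59):
  R=176: 176/255≈0.6902 > 0.04045 → ((0.6902+0.055)/1.055)^2.4 ≈ 0.43415
  G=191: 191/255≈0.7490 > 0.04045 → ((0.7490+0.055)/1.055)^2.4 ≈ 0.52100
  B=59: 59/255≈0.2314 > 0.04045 → ((0.2314+0.055)/1.055)^2.4 ≈ 0.04374
  L1 = 0.2126×0.43415 + 0.7152×0.52100 + 0.0722×0.04374 ≈ 0.46807
Color 2 (198,38,160):
  R=198: 198/255≈0.7765 > 0.04045 → ((0.7765+0.055)/1.055)^2.4 ≈ 0.56471
  G=38: 38/255≈0.1490 > 0.04045 → ((0.1490+0.055)/1.055)^2.4 ≈ 0.01938
  B=160: 160/255≈0.6275 > 0.04045 → ((0.6275+0.055)/1.055)^2.4 ≈ 0.35153
  L2 = 0.2126×0.56471 + 0.7152×0.01938 + 0.0722×0.35153 ≈ 0.15930
Lighter = 0.46807, Darker = 0.15930
Ratio = (L_lighter + 0.05) / (L_darker + 0.05)
Ratio = (0.46807 + 0.05) / (0.15930 + 0.05) = 0.51807 / 0.20930 ≈ 2.4753
Ratio ≈ 2.48:1


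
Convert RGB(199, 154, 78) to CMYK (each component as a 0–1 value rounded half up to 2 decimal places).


R'=199/255≈0.7804, G'=154/255≈0.6039, B'=78/255≈0.3059
K = 1 - max(R',G',B') = 1 - 199/255 = 56/255 = 0.21960… → 0.22
(1-R'-K)/(1-K) simplifies to (max-R)/max with max = 199:
C = (199-199)/199 = 0/199 = 0 → 0.00
M = (199-154)/199 = 45/199 = 0.22613… → 0.23
Y = (199-78)/199 = 121/199 = 0.60804… → 0.61
= CMYK(0.00, 0.23, 0.61, 0.22)


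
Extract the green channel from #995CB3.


Color: #995CB3
R = 99 = 153
G = 5C = 92
B = B3 = 179
Green = 92


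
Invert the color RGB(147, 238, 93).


Invert: (255-R, 255-G, 255-B)
R: 255-147 = 108
G: 255-238 = 17
B: 255-93 = 162
= RGB(108, 17, 162)


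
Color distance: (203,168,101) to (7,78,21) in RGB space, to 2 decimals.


d = √[(R₁-R₂)² + (G₁-G₂)² + (B₁-B₂)²]
d = √[(203-7)² + (168-78)² + (101-21)²]
d = √[38416 + 8100 + 6400]
d = √52916
d ≈ 230.03


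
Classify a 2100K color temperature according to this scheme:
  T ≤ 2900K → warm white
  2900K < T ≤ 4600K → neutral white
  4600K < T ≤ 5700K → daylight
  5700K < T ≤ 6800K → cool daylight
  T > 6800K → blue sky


Temperature: 2100K
2100K ≤ 2900K → warm white
Classification: warm white


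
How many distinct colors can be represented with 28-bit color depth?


Colors = 2^bits = 2^28
= 268,435,456 colors


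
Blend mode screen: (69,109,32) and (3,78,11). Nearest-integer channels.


Screen: C = 255 - (255-A)×(255-B)/255, rounded to nearest integer
R: 255 - (255-69)×(255-3)/255 = 255 - 46872/255 ≈ 255 - 183.812 = 71.188 → 71
G: 255 - (255-109)×(255-78)/255 = 255 - 25842/255 ≈ 255 - 101.341 = 153.659 → 154
B: 255 - (255-32)×(255-11)/255 = 255 - 54412/255 ≈ 255 - 213.380 = 41.620 → 42
= RGB(71, 154, 42)


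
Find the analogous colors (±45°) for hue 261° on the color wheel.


Base hue: 261°
Left analog: (261 - 45) mod 360 = 216°
Right analog: (261 + 45) mod 360 = 306°
Analogous hues = 216° and 306°


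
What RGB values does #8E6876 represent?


8E → 142 (R)
68 → 104 (G)
76 → 118 (B)
= RGB(142, 104, 118)


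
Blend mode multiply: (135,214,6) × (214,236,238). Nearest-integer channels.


Multiply: C = A×B/255, rounded to nearest integer
R: 135×214/255 = 28890/255 ≈ 113.294 → 113
G: 214×236/255 = 50504/255 ≈ 198.055 → 198
B: 6×238/255 = 1428/255 ≈ 5.600 → 6
= RGB(113, 198, 6)


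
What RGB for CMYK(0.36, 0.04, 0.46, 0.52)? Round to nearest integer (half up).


R = 255 × (1-C) × (1-K) = 255 × 0.64 × 0.48 = 78.336 → 78
G = 255 × (1-M) × (1-K) = 255 × 0.96 × 0.48 = 117.504 → 118
B = 255 × (1-Y) × (1-K) = 255 × 0.54 × 0.48 = 66.096 → 66
= RGB(78, 118, 66)


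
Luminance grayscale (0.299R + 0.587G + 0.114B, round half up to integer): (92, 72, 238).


Gray = 0.299×R + 0.587×G + 0.114×B
Gray = 0.299×92 + 0.587×72 + 0.114×238
Gray = 27.508 + 42.264 + 27.132
Gray = 96.904 → round half up → 97
Gray = 97


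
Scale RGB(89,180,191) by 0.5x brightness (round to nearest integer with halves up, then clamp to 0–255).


Multiply each channel by 0.5, round half up, clamp to [0, 255]
R: 89×0.5 = 44.5 → round → 45
G: 180×0.5 = 90
B: 191×0.5 = 95.5 → round → 96
= RGB(45, 90, 96)


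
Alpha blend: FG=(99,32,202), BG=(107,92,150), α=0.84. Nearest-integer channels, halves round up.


C = α×F + (1-α)×B, with 1-α = 0.16
R: 0.84×99 + 0.16×107 = 83.16 + 17.12 = 100.28 → 100
G: 0.84×32 + 0.16×92 = 26.88 + 14.72 = 41.60 → 42
B: 0.84×202 + 0.16×150 = 169.68 + 24.00 = 193.68 → 194
= RGB(100, 42, 194)


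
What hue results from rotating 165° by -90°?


New hue = (H + rotation) mod 360
New hue = (165 -90) mod 360
= 75 mod 360
= 75°


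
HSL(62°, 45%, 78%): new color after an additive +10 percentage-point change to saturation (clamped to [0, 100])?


Original S = 45%
Adjustment = +10 percentage points
New S = 45 + (10) = 55
Clamp to [0, 100] → 55
= HSL(62°, 55%, 78%)


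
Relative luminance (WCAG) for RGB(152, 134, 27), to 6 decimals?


Linearize each channel (sRGB transfer function): c = v/255; c_lin = c/12.92 if c ≤ 0.04045, else ((c+0.055)/1.055)^2.4
  R: 152/255 ≈ 0.596078 > 0.04045 → ((0.596078+0.055)/1.055)^2.4 ≈ 0.313989
  G: 134/255 ≈ 0.525490 > 0.04045 → ((0.525490+0.055)/1.055)^2.4 ≈ 0.238398
  B: 27/255 ≈ 0.105882 > 0.04045 → ((0.105882+0.055)/1.055)^2.4 ≈ 0.010960
R_lin = 0.313989, G_lin = 0.238398, B_lin = 0.010960
L = 0.2126×R + 0.7152×G + 0.0722×B
L = 0.2126×0.313989 + 0.7152×0.238398 + 0.0722×0.010960
L ≈ 0.238047


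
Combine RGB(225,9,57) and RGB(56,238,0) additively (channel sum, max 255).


Additive: each channel = min(255, C₁+C₂)
R: 225+56 = 281 → 255
G: 9+238 = 247 → 247
B: 57+0 = 57 → 57
= RGB(255, 247, 57)


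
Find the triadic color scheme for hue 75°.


Triadic: equally spaced at 120° intervals
H1 = 75°
H2 = (75 + 120) mod 360 = 195°
H3 = (75 + 240) mod 360 = 315°
Triadic = 75°, 195°, 315°


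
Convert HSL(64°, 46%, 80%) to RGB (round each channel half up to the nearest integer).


H=64°, S=0.46, L=0.80
C = (1-|2L-1|)×S = (1-|0.60|)×0.46 = 0.184
H' = H/60 = 64/60 ≈ 1.0667; X = C×(1-|H' mod 2 - 1|) ≈ 0.1717
m = L - C/2 = 0.80 - 0.092 = 0.708
Sector ⌊H'⌋ = 1 → (R',G',B') = (≈0.1717, 0.184, 0.0)
RGB = ((R'+m)×255, (G'+m)×255, (B'+m)×255) = (224.332, 227.46, 180.54)
Round half up → RGB(224, 227, 181)


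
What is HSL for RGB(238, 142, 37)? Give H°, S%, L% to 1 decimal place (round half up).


Normalize: R'=238/255≈0.9333, G'=142/255≈0.5569, B'=37/255≈0.1451
Max=238/255, Min=37/255, Δ=Max-Min=201/255
L = (Max+Min)/2 = (238+37)/510 = 275/510 = 0.53921… → L = 53.9%
L > 0.5 → S = Δ/(2-Max-Min) = 201/(510-238-37) = 201/235 = 0.85531… → S = 85.5%
(the 1/255 factors cancel in S and H, so raw channel differences can be used)
Max is R' → H = 60 × (((G-B)/Δ) mod 6) = 60 × (((142-37)/201) mod 6)
  105/201 = 0.5223…
  H = 60 × 0.5223… = 31.343…° → H = 31.3°
= HSL(31.3°, 85.5%, 53.9%)


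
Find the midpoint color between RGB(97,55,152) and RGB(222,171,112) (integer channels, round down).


Midpoint: each channel = ⌊(C₁+C₂)/2⌋
R: ⌊(97+222)/2⌋ = 159
G: ⌊(55+171)/2⌋ = 113
B: ⌊(152+112)/2⌋ = 132
= RGB(159, 113, 132)


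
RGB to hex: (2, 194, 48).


R = 2 → 02 (hex)
G = 194 → C2 (hex)
B = 48 → 30 (hex)
Hex = #02C230


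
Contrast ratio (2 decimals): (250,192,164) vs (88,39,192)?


Linearize each sRGB channel c=v/255: c/12.92 if c ≤ 0.04045 else ((c+0.055)/1.055)^2.4
L = 0.2126×R_lin + 0.7152×G_lin + 0.0722×B_lin
Color 1 (250,192,164):
  R=250: 250/255≈0.9804 > 0.04045 → ((0.9804+0.055)/1.055)^2.4 ≈ 0.95597
  G=192: 192/255≈0.7529 > 0.04045 → ((0.7529+0.055)/1.055)^2.4 ≈ 0.52712
  B=164: 164/255≈0.6431 > 0.04045 → ((0.6431+0.055)/1.055)^2.4 ≈ 0.37124
  L1 = 0.2126×0.95597 + 0.7152×0.52712 + 0.0722×0.37124 ≈ 0.60704
Color 2 (88,39,192):
  R=88: 88/255≈0.3451 > 0.04045 → ((0.3451+0.055)/1.055)^2.4 ≈ 0.09759
  G=39: 39/255≈0.1529 > 0.04045 → ((0.1529+0.055)/1.055)^2.4 ≈ 0.02029
  B=192: 192/255≈0.7529 > 0.04045 → ((0.7529+0.055)/1.055)^2.4 ≈ 0.52712
  L2 = 0.2126×0.09759 + 0.7152×0.02029 + 0.0722×0.52712 ≈ 0.07332
Lighter = 0.60704, Darker = 0.07332
Ratio = (L_lighter + 0.05) / (L_darker + 0.05)
Ratio = (0.60704 + 0.05) / (0.07332 + 0.05) = 0.65704 / 0.12332 ≈ 5.3281
Ratio ≈ 5.33:1


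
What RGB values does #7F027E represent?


7F → 127 (R)
02 → 2 (G)
7E → 126 (B)
= RGB(127, 2, 126)


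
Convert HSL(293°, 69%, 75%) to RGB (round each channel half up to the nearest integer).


H=293°, S=0.69, L=0.75
C = (1-|2L-1|)×S = (1-|0.50|)×0.69 = 0.345
H' = H/60 = 293/60 ≈ 4.8833; X = C×(1-|H' mod 2 - 1|) = 0.30475
m = L - C/2 = 0.75 - 0.1725 = 0.5775
Sector ⌊H'⌋ = 4 → (R',G',B') = (0.30475, 0.0, 0.345)
RGB = ((R'+m)×255, (G'+m)×255, (B'+m)×255) = (224.97375, 147.2625, 235.2375)
Round half up → RGB(225, 147, 235)


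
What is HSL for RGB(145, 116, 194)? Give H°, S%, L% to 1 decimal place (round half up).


Normalize: R'=145/255≈0.5686, G'=116/255≈0.4549, B'=194/255≈0.7608
Max=194/255, Min=116/255, Δ=Max-Min=78/255
L = (Max+Min)/2 = (194+116)/510 = 310/510 = 0.60784… → L = 60.8%
L > 0.5 → S = Δ/(2-Max-Min) = 78/(510-194-116) = 78/200 = 0.39 → S = 39.0%
(the 1/255 factors cancel in S and H, so raw channel differences can be used)
Max is B' → H = 60 × ((R-G)/Δ + 4) = 60 × ((145-116)/78 + 4)
  29/78 + 4 = 0.3717… + 4 = 4.3717…
  H = 60 × 4.3717… = 262.307…° → H = 262.3°
= HSL(262.3°, 39.0%, 60.8%)


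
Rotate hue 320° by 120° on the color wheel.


New hue = (H + rotation) mod 360
New hue = (320 + 120) mod 360
= 440 mod 360
= 80°


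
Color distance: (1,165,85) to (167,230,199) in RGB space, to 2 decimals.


d = √[(R₁-R₂)² + (G₁-G₂)² + (B₁-B₂)²]
d = √[(1-167)² + (165-230)² + (85-199)²]
d = √[27556 + 4225 + 12996]
d = √44777
d ≈ 211.61


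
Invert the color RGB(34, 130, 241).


Invert: (255-R, 255-G, 255-B)
R: 255-34 = 221
G: 255-130 = 125
B: 255-241 = 14
= RGB(221, 125, 14)


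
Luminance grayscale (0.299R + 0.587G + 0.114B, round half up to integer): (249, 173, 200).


Gray = 0.299×R + 0.587×G + 0.114×B
Gray = 0.299×249 + 0.587×173 + 0.114×200
Gray = 74.451 + 101.551 + 22.800
Gray = 198.802 → round half up → 199
Gray = 199


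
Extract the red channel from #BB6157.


Color: #BB6157
R = BB = 187
G = 61 = 97
B = 57 = 87
Red = 187


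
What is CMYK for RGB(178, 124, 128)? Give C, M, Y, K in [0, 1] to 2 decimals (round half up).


R'=178/255≈0.6980, G'=124/255≈0.4863, B'=128/255≈0.5020
K = 1 - max(R',G',B') = 1 - 178/255 = 77/255 = 0.30196… → 0.30
(1-R'-K)/(1-K) simplifies to (max-R)/max with max = 178:
C = (178-178)/178 = 0/178 = 0 → 0.00
M = (178-124)/178 = 54/178 = 0.30337… → 0.30
Y = (178-128)/178 = 50/178 = 0.28089… → 0.28
= CMYK(0.00, 0.30, 0.28, 0.30)


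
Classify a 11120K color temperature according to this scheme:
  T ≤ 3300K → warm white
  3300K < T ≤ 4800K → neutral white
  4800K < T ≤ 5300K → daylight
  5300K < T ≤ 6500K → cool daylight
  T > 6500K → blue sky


Temperature: 11120K
11120K > 6500K → blue sky
Classification: blue sky


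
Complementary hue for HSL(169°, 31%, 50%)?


Complement = opposite side of color wheel = hue + 180°
H' = (169 + 180) mod 360 = 349°
S and L unchanged.
= HSL(349°, 31%, 50%)


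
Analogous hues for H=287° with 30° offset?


Base hue: 287°
Left analog: (287 - 30) mod 360 = 257°
Right analog: (287 + 30) mod 360 = 317°
Analogous hues = 257° and 317°


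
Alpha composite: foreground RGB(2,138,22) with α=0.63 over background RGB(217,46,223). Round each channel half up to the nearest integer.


C = α×F + (1-α)×B, with 1-α = 0.37
R: 0.63×2 + 0.37×217 = 1.26 + 80.29 = 81.55 → 82
G: 0.63×138 + 0.37×46 = 86.94 + 17.02 = 103.96 → 104
B: 0.63×22 + 0.37×223 = 13.86 + 82.51 = 96.37 → 96
= RGB(82, 104, 96)


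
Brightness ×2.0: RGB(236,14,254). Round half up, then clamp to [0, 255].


Multiply each channel by 2.0, round half up, clamp to [0, 255]
R: 236×2.0 = 472 → clamp → 255
G: 14×2.0 = 28
B: 254×2.0 = 508 → clamp → 255
= RGB(255, 28, 255)


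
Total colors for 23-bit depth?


Colors = 2^bits = 2^23
= 8,388,608 colors


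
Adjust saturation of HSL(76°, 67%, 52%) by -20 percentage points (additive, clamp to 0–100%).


Original S = 67%
Adjustment = -20 percentage points
New S = 67 + (-20) = 47
Clamp to [0, 100] → 47
= HSL(76°, 47%, 52%)


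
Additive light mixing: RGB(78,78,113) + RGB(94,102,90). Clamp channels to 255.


Additive: each channel = min(255, C₁+C₂)
R: 78+94 = 172 → 172
G: 78+102 = 180 → 180
B: 113+90 = 203 → 203
= RGB(172, 180, 203)


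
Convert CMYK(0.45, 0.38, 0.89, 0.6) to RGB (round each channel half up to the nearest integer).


R = 255 × (1-C) × (1-K) = 255 × 0.55 × 0.40 = 56.1 → 56
G = 255 × (1-M) × (1-K) = 255 × 0.62 × 0.40 = 63.24 → 63
B = 255 × (1-Y) × (1-K) = 255 × 0.11 × 0.40 = 11.22 → 11
= RGB(56, 63, 11)


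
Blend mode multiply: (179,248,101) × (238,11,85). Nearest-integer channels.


Multiply: C = A×B/255, rounded to nearest integer
R: 179×238/255 = 42602/255 ≈ 167.067 → 167
G: 248×11/255 = 2728/255 ≈ 10.698 → 11
B: 101×85/255 = 8585/255 ≈ 33.667 → 34
= RGB(167, 11, 34)


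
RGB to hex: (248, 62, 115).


R = 248 → F8 (hex)
G = 62 → 3E (hex)
B = 115 → 73 (hex)
Hex = #F83E73


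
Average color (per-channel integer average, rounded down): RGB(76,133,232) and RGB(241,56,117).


Midpoint: each channel = ⌊(C₁+C₂)/2⌋
R: ⌊(76+241)/2⌋ = 158
G: ⌊(133+56)/2⌋ = 94
B: ⌊(232+117)/2⌋ = 174
= RGB(158, 94, 174)


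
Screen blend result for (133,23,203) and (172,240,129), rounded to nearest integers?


Screen: C = 255 - (255-A)×(255-B)/255, rounded to nearest integer
R: 255 - (255-133)×(255-172)/255 = 255 - 10126/255 ≈ 255 - 39.710 = 215.290 → 215
G: 255 - (255-23)×(255-240)/255 = 255 - 3480/255 ≈ 255 - 13.647 = 241.353 → 241
B: 255 - (255-203)×(255-129)/255 = 255 - 6552/255 ≈ 255 - 25.694 = 229.306 → 229
= RGB(215, 241, 229)


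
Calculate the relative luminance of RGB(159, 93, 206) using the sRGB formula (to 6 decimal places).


Linearize each channel (sRGB transfer function): c = v/255; c_lin = c/12.92 if c ≤ 0.04045, else ((c+0.055)/1.055)^2.4
  R: 159/255 ≈ 0.623529 > 0.04045 → ((0.623529+0.055)/1.055)^2.4 ≈ 0.346704
  G: 93/255 ≈ 0.364706 > 0.04045 → ((0.364706+0.055)/1.055)^2.4 ≈ 0.109462
  B: 206/255 ≈ 0.807843 > 0.04045 → ((0.807843+0.055)/1.055)^2.4 ≈ 0.617207
R_lin = 0.346704, G_lin = 0.109462, B_lin = 0.617207
L = 0.2126×R + 0.7152×G + 0.0722×B
L = 0.2126×0.346704 + 0.7152×0.109462 + 0.0722×0.617207
L ≈ 0.196559


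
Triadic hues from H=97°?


Triadic: equally spaced at 120° intervals
H1 = 97°
H2 = (97 + 120) mod 360 = 217°
H3 = (97 + 240) mod 360 = 337°
Triadic = 97°, 217°, 337°


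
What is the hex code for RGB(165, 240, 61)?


R = 165 → A5 (hex)
G = 240 → F0 (hex)
B = 61 → 3D (hex)
Hex = #A5F03D


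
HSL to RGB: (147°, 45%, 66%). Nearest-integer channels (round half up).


H=147°, S=0.45, L=0.66
C = (1-|2L-1|)×S = (1-|0.32|)×0.45 = 0.306
H' = H/60 = 147/60 ≈ 2.4500; X = C×(1-|H' mod 2 - 1|) = 0.1377
m = L - C/2 = 0.66 - 0.153 = 0.507
Sector ⌊H'⌋ = 2 → (R',G',B') = (0.0, 0.306, 0.1377)
RGB = ((R'+m)×255, (G'+m)×255, (B'+m)×255) = (129.285, 207.315, 164.3985)
Round half up → RGB(129, 207, 164)


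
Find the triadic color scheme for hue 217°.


Triadic: equally spaced at 120° intervals
H1 = 217°
H2 = (217 + 120) mod 360 = 337°
H3 = (217 + 240) mod 360 = 97°
Triadic = 217°, 337°, 97°


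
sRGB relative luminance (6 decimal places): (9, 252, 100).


Linearize each channel (sRGB transfer function): c = v/255; c_lin = c/12.92 if c ≤ 0.04045, else ((c+0.055)/1.055)^2.4
  R: 9/255 ≈ 0.035294 ≤ 0.04045 → 0.035294/12.92 ≈ 0.002732
  G: 252/255 ≈ 0.988235 > 0.04045 → ((0.988235+0.055)/1.055)^2.4 ≈ 0.973445
  B: 100/255 ≈ 0.392157 > 0.04045 → ((0.392157+0.055)/1.055)^2.4 ≈ 0.127438
R_lin = 0.002732, G_lin = 0.973445, B_lin = 0.127438
L = 0.2126×R + 0.7152×G + 0.0722×B
L = 0.2126×0.002732 + 0.7152×0.973445 + 0.0722×0.127438
L ≈ 0.705990


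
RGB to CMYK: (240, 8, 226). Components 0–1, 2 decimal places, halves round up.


R'=240/255≈0.9412, G'=8/255≈0.0314, B'=226/255≈0.8863
K = 1 - max(R',G',B') = 1 - 240/255 = 15/255 = 0.05882… → 0.06
(1-R'-K)/(1-K) simplifies to (max-R)/max with max = 240:
C = (240-240)/240 = 0/240 = 0 → 0.00
M = (240-8)/240 = 232/240 = 0.96666… → 0.97
Y = (240-226)/240 = 14/240 = 0.05833… → 0.06
= CMYK(0.00, 0.97, 0.06, 0.06)


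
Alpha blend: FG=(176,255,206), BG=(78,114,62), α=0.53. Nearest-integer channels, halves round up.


C = α×F + (1-α)×B, with 1-α = 0.47
R: 0.53×176 + 0.47×78 = 93.28 + 36.66 = 129.94 → 130
G: 0.53×255 + 0.47×114 = 135.15 + 53.58 = 188.73 → 189
B: 0.53×206 + 0.47×62 = 109.18 + 29.14 = 138.32 → 138
= RGB(130, 189, 138)


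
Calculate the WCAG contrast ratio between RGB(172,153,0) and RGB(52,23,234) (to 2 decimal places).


Linearize each sRGB channel c=v/255: c/12.92 if c ≤ 0.04045 else ((c+0.055)/1.055)^2.4
L = 0.2126×R_lin + 0.7152×G_lin + 0.0722×B_lin
Color 1 (172,153,0):
  R=172: 172/255≈0.6745 > 0.04045 → ((0.6745+0.055)/1.055)^2.4 ≈ 0.41254
  G=153: 153/255≈0.6000 > 0.04045 → ((0.6000+0.055)/1.055)^2.4 ≈ 0.31855
  B=0: 0/255≈0.0000 ≤ 0.04045 → 0.0000/12.92 ≈ 0.00000
  L1 = 0.2126×0.41254 + 0.7152×0.31855 + 0.0722×0.00000 ≈ 0.31553
Color 2 (52,23,234):
  R=52: 52/255≈0.2039 > 0.04045 → ((0.2039+0.055)/1.055)^2.4 ≈ 0.03434
  G=23: 23/255≈0.0902 > 0.04045 → ((0.0902+0.055)/1.055)^2.4 ≈ 0.00857
  B=234: 234/255≈0.9176 > 0.04045 → ((0.9176+0.055)/1.055)^2.4 ≈ 0.82279
  L2 = 0.2126×0.03434 + 0.7152×0.00857 + 0.0722×0.82279 ≈ 0.07283
Lighter = 0.31553, Darker = 0.07283
Ratio = (L_lighter + 0.05) / (L_darker + 0.05)
Ratio = (0.31553 + 0.05) / (0.07283 + 0.05) = 0.36553 / 0.12283 ≈ 2.9758
Ratio ≈ 2.98:1


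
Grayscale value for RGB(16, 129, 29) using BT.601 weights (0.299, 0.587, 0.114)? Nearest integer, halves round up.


Gray = 0.299×R + 0.587×G + 0.114×B
Gray = 0.299×16 + 0.587×129 + 0.114×29
Gray = 4.784 + 75.723 + 3.306
Gray = 83.813 → round half up → 84
Gray = 84


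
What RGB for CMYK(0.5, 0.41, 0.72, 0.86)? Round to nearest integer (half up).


R = 255 × (1-C) × (1-K) = 255 × 0.50 × 0.14 = 17.85 → 18
G = 255 × (1-M) × (1-K) = 255 × 0.59 × 0.14 = 21.063 → 21
B = 255 × (1-Y) × (1-K) = 255 × 0.28 × 0.14 = 9.996 → 10
= RGB(18, 21, 10)


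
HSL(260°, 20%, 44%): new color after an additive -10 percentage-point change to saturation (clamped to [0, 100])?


Original S = 20%
Adjustment = -10 percentage points
New S = 20 + (-10) = 10
Clamp to [0, 100] → 10
= HSL(260°, 10%, 44%)


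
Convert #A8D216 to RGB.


A8 → 168 (R)
D2 → 210 (G)
16 → 22 (B)
= RGB(168, 210, 22)


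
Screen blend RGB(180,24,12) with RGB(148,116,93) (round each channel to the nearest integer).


Screen: C = 255 - (255-A)×(255-B)/255, rounded to nearest integer
R: 255 - (255-180)×(255-148)/255 = 255 - 8025/255 ≈ 255 - 31.471 = 223.529 → 224
G: 255 - (255-24)×(255-116)/255 = 255 - 32109/255 ≈ 255 - 125.918 = 129.082 → 129
B: 255 - (255-12)×(255-93)/255 = 255 - 39366/255 ≈ 255 - 154.376 = 100.624 → 101
= RGB(224, 129, 101)


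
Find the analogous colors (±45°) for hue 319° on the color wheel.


Base hue: 319°
Left analog: (319 - 45) mod 360 = 274°
Right analog: (319 + 45) mod 360 = 4°
Analogous hues = 274° and 4°


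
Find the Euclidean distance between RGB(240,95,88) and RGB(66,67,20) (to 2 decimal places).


d = √[(R₁-R₂)² + (G₁-G₂)² + (B₁-B₂)²]
d = √[(240-66)² + (95-67)² + (88-20)²]
d = √[30276 + 784 + 4624]
d = √35684
d ≈ 188.90


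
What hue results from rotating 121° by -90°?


New hue = (H + rotation) mod 360
New hue = (121 -90) mod 360
= 31 mod 360
= 31°


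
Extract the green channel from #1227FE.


Color: #1227FE
R = 12 = 18
G = 27 = 39
B = FE = 254
Green = 39


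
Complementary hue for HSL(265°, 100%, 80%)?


Complement = opposite side of color wheel = hue + 180°
H' = (265 + 180) mod 360 = 85°
S and L unchanged.
= HSL(85°, 100%, 80%)


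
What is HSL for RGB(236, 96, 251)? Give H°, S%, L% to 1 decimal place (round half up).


Normalize: R'=236/255≈0.9255, G'=96/255≈0.3765, B'=251/255≈0.9843
Max=251/255, Min=96/255, Δ=Max-Min=155/255
L = (Max+Min)/2 = (251+96)/510 = 347/510 = 0.68039… → L = 68.0%
L > 0.5 → S = Δ/(2-Max-Min) = 155/(510-251-96) = 155/163 = 0.95092… → S = 95.1%
(the 1/255 factors cancel in S and H, so raw channel differences can be used)
Max is B' → H = 60 × ((R-G)/Δ + 4) = 60 × ((236-96)/155 + 4)
  140/155 + 4 = 0.9032… + 4 = 4.9032…
  H = 60 × 4.9032… = 294.193…° → H = 294.2°
= HSL(294.2°, 95.1%, 68.0%)


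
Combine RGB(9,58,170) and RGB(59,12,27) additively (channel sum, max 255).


Additive: each channel = min(255, C₁+C₂)
R: 9+59 = 68 → 68
G: 58+12 = 70 → 70
B: 170+27 = 197 → 197
= RGB(68, 70, 197)


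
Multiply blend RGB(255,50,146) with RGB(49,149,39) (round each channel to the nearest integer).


Multiply: C = A×B/255, rounded to nearest integer
R: 255×49/255 = 12495/255 ≈ 49.000 → 49
G: 50×149/255 = 7450/255 ≈ 29.216 → 29
B: 146×39/255 = 5694/255 ≈ 22.329 → 22
= RGB(49, 29, 22)


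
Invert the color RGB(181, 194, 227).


Invert: (255-R, 255-G, 255-B)
R: 255-181 = 74
G: 255-194 = 61
B: 255-227 = 28
= RGB(74, 61, 28)


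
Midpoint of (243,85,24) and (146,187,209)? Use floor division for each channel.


Midpoint: each channel = ⌊(C₁+C₂)/2⌋
R: ⌊(243+146)/2⌋ = 194
G: ⌊(85+187)/2⌋ = 136
B: ⌊(24+209)/2⌋ = 116
= RGB(194, 136, 116)


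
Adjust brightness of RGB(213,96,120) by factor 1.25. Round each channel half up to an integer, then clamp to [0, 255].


Multiply each channel by 1.25, round half up, clamp to [0, 255]
R: 213×1.25 = 266.25 → round → 266 → clamp → 255
G: 96×1.25 = 120
B: 120×1.25 = 150
= RGB(255, 120, 150)


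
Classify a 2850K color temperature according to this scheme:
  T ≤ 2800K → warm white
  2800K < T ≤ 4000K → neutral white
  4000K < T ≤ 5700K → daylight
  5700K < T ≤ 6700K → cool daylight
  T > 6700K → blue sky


Temperature: 2850K
2800K < 2850K ≤ 4000K → neutral white
Classification: neutral white


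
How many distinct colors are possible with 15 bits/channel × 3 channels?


Total bits = 15 bits/channel × 3 channels = 45 bits
Distinct colors = 2^45
= 35,184,372,088,832 colors


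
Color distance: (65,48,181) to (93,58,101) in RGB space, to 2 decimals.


d = √[(R₁-R₂)² + (G₁-G₂)² + (B₁-B₂)²]
d = √[(65-93)² + (48-58)² + (181-101)²]
d = √[784 + 100 + 6400]
d = √7284
d ≈ 85.35


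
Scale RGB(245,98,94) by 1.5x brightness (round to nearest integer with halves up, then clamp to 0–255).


Multiply each channel by 1.5, round half up, clamp to [0, 255]
R: 245×1.5 = 367.5 → round → 368 → clamp → 255
G: 98×1.5 = 147
B: 94×1.5 = 141
= RGB(255, 147, 141)


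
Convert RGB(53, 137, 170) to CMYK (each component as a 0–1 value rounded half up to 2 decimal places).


R'=53/255≈0.2078, G'=137/255≈0.5373, B'=170/255≈0.6667
K = 1 - max(R',G',B') = 1 - 170/255 = 85/255 = 0.33333… → 0.33
(1-R'-K)/(1-K) simplifies to (max-R)/max with max = 170:
C = (170-53)/170 = 117/170 = 0.68823… → 0.69
M = (170-137)/170 = 33/170 = 0.19411… → 0.19
Y = (170-170)/170 = 0/170 = 0 → 0.00
= CMYK(0.69, 0.19, 0.00, 0.33)


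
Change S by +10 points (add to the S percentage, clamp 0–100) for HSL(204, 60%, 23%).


Original S = 60%
Adjustment = +10 percentage points
New S = 60 + (10) = 70
Clamp to [0, 100] → 70
= HSL(204°, 70%, 23%)


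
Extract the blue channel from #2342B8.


Color: #2342B8
R = 23 = 35
G = 42 = 66
B = B8 = 184
Blue = 184


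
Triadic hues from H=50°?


Triadic: equally spaced at 120° intervals
H1 = 50°
H2 = (50 + 120) mod 360 = 170°
H3 = (50 + 240) mod 360 = 290°
Triadic = 50°, 170°, 290°


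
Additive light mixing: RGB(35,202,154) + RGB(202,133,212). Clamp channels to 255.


Additive: each channel = min(255, C₁+C₂)
R: 35+202 = 237 → 237
G: 202+133 = 335 → 255
B: 154+212 = 366 → 255
= RGB(237, 255, 255)


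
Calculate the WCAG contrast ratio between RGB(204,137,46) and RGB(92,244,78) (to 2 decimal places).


Linearize each sRGB channel c=v/255: c/12.92 if c ≤ 0.04045 else ((c+0.055)/1.055)^2.4
L = 0.2126×R_lin + 0.7152×G_lin + 0.0722×B_lin
Color 1 (204,137,46):
  R=204: 204/255≈0.8000 > 0.04045 → ((0.8000+0.055)/1.055)^2.4 ≈ 0.60383
  G=137: 137/255≈0.5373 > 0.04045 → ((0.5373+0.055)/1.055)^2.4 ≈ 0.25016
  B=46: 46/255≈0.1804 > 0.04045 → ((0.1804+0.055)/1.055)^2.4 ≈ 0.02732
  L1 = 0.2126×0.60383 + 0.7152×0.25016 + 0.0722×0.02732 ≈ 0.30926
Color 2 (92,244,78):
  R=92: 92/255≈0.3608 > 0.04045 → ((0.3608+0.055)/1.055)^2.4 ≈ 0.10702
  G=244: 244/255≈0.9569 > 0.04045 → ((0.9569+0.055)/1.055)^2.4 ≈ 0.90466
  B=78: 78/255≈0.3059 > 0.04045 → ((0.3059+0.055)/1.055)^2.4 ≈ 0.07619
  L2 = 0.2126×0.10702 + 0.7152×0.90466 + 0.0722×0.07619 ≈ 0.67527
Lighter = 0.67527, Darker = 0.30926
Ratio = (L_lighter + 0.05) / (L_darker + 0.05)
Ratio = (0.67527 + 0.05) / (0.30926 + 0.05) = 0.72527 / 0.35926 ≈ 2.0188
Ratio ≈ 2.02:1


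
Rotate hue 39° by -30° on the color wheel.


New hue = (H + rotation) mod 360
New hue = (39 -30) mod 360
= 9 mod 360
= 9°


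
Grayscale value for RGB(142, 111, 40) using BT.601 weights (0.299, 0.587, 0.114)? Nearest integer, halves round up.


Gray = 0.299×R + 0.587×G + 0.114×B
Gray = 0.299×142 + 0.587×111 + 0.114×40
Gray = 42.458 + 65.157 + 4.560
Gray = 112.175 → round half up → 112
Gray = 112


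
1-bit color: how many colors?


Colors = 2^bits = 2^1
= 2 colors


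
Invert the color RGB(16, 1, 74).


Invert: (255-R, 255-G, 255-B)
R: 255-16 = 239
G: 255-1 = 254
B: 255-74 = 181
= RGB(239, 254, 181)


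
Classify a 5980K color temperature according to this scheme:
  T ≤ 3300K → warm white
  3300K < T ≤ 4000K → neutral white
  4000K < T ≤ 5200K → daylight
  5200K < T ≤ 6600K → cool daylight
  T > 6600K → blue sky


Temperature: 5980K
5200K < 5980K ≤ 6600K → cool daylight
Classification: cool daylight


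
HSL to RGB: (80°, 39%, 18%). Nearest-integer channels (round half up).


H=80°, S=0.39, L=0.18
C = (1-|2L-1|)×S = (1-|-0.64|)×0.39 = 0.1404
H' = H/60 = 80/60 ≈ 1.3333; X = C×(1-|H' mod 2 - 1|) = 0.0936
m = L - C/2 = 0.18 - 0.0702 = 0.1098
Sector ⌊H'⌋ = 1 → (R',G',B') = (0.0936, 0.1404, 0.0)
RGB = ((R'+m)×255, (G'+m)×255, (B'+m)×255) = (51.867, 63.801, 27.999)
Round half up → RGB(52, 64, 28)
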